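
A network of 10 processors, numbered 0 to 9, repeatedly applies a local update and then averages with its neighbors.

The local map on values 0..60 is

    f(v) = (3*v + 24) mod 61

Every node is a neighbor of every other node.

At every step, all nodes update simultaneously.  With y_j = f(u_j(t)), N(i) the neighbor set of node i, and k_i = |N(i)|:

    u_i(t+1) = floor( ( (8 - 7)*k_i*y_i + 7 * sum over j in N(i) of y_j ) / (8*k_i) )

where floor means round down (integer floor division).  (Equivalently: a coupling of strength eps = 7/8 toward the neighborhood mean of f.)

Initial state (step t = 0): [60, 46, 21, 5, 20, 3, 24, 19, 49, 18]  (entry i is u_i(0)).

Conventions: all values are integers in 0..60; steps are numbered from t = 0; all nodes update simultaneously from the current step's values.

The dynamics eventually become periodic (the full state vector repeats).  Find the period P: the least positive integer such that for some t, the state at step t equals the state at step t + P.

Simulating step by step:
t=0: [60, 46, 21, 5, 20, 3, 24, 19, 49, 18]
t=1: [30, 30, 30, 30, 30, 30, 30, 30, 30, 29]
t=2: [52, 52, 52, 52, 52, 52, 52, 52, 52, 52]
t=3: [58, 58, 58, 58, 58, 58, 58, 58, 58, 58]
t=4: [15, 15, 15, 15, 15, 15, 15, 15, 15, 15]
t=5: [8, 8, 8, 8, 8, 8, 8, 8, 8, 8]
t=6: [48, 48, 48, 48, 48, 48, 48, 48, 48, 48]
t=7: [46, 46, 46, 46, 46, 46, 46, 46, 46, 46]
t=8: [40, 40, 40, 40, 40, 40, 40, 40, 40, 40]
t=9: [22, 22, 22, 22, 22, 22, 22, 22, 22, 22]
t=10: [29, 29, 29, 29, 29, 29, 29, 29, 29, 29]
t=11: [50, 50, 50, 50, 50, 50, 50, 50, 50, 50]
t=12: [52, 52, 52, 52, 52, 52, 52, 52, 52, 52]

Answer: 10
Key observation: The state at step 2, [52, 52, 52, 52, 52, 52, 52, 52, 52, 52], reappears at step 12 — and no state repeats earlier — so the cycle the system enters has period 10.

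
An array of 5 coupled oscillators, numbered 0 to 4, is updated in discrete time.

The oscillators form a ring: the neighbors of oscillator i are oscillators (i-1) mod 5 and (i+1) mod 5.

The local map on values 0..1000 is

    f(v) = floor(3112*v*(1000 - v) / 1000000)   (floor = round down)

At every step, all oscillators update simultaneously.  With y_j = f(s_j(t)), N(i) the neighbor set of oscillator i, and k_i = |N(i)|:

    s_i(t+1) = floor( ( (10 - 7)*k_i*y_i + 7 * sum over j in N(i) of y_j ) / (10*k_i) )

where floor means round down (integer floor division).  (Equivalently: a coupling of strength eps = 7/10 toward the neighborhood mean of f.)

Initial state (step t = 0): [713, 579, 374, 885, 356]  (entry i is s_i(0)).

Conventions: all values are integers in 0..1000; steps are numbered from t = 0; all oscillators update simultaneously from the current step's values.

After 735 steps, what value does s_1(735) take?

Answer: s_1(735) = 554
Key observation: The state at step 24, [768, 768, 768, 768, 768], reappears at step 26: the system is in a cycle of period 2 from step 24 on.  Therefore the state at step 735 equals the state at step 24 + ((735 - 24) mod 2) = 25, which is [554, 554, 554, 554, 554].

Derivation:
t=0: [713, 579, 374, 885, 356]
t=1: [705, 704, 594, 599, 547]
t=2: [690, 683, 713, 756, 719]
t=3: [654, 657, 627, 614, 622]
t=4: [712, 711, 721, 731, 723]
t=5: [633, 634, 625, 620, 624]
t=6: [724, 724, 727, 730, 728]
t=7: [619, 619, 617, 615, 616]
t=8: [734, 733, 734, 735, 734]
t=9: [607, 607, 607, 606, 606]
t=10: [742, 742, 742, 742, 742]
t=11: [595, 595, 595, 595, 595]
t=12: [749, 749, 749, 749, 749]
t=13: [585, 585, 585, 585, 585]
t=14: [755, 755, 755, 755, 755]
t=15: [575, 575, 575, 575, 575]
t=16: [760, 760, 760, 760, 760]
t=17: [567, 567, 567, 567, 567]
t=18: [764, 764, 764, 764, 764]
t=19: [561, 561, 561, 561, 561]
t=20: [766, 766, 766, 766, 766]
t=21: [557, 557, 557, 557, 557]
t=22: [767, 767, 767, 767, 767]
t=23: [556, 556, 556, 556, 556]
t=24: [768, 768, 768, 768, 768]
t=25: [554, 554, 554, 554, 554]
t=26: [768, 768, 768, 768, 768]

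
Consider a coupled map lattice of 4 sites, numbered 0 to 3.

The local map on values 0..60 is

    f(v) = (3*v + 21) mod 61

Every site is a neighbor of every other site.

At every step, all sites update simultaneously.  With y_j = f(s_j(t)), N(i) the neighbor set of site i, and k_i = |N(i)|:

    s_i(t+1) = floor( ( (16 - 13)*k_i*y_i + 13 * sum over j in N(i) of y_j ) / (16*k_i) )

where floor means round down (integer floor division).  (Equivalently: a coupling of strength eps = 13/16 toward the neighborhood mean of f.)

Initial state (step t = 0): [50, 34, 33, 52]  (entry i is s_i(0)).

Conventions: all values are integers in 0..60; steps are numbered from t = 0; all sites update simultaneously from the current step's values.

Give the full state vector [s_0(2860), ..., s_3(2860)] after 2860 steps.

Simulating step by step:
t=0: [50, 34, 33, 52]
t=1: [40, 44, 39, 39]
t=2: [20, 19, 20, 20]
t=3: [19, 19, 19, 19]
t=4: [17, 17, 17, 17]
t=5: [11, 11, 11, 11]
t=6: [54, 54, 54, 54]
t=7: [0, 0, 0, 0]
t=8: [21, 21, 21, 21]
t=9: [23, 23, 23, 23]
t=10: [29, 29, 29, 29]
t=11: [47, 47, 47, 47]
t=12: [40, 40, 40, 40]
t=13: [19, 19, 19, 19]

Answer: [29, 29, 29, 29]
Key observation: The state at step 3, [19, 19, 19, 19], reappears at step 13: the system is in a cycle of period 10 from step 3 on.  Therefore the state at step 2860 equals the state at step 3 + ((2860 - 3) mod 10) = 10, which is [29, 29, 29, 29].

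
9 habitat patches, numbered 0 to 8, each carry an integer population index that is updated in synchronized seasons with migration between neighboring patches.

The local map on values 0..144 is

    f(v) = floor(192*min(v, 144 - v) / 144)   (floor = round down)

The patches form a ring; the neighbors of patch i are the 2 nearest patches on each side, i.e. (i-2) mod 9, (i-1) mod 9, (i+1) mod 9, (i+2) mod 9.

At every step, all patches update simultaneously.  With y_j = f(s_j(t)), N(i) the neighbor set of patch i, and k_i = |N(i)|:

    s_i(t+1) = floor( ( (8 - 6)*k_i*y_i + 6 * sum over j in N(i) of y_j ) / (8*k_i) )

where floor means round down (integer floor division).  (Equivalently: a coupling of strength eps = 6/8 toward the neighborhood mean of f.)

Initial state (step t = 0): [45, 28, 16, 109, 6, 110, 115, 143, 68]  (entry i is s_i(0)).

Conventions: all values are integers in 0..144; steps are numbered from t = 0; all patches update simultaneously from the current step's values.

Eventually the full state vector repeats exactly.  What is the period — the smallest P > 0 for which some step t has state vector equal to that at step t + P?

Answer: 10
Key observation: The state at step 13, [68, 68, 68, 68, 68, 68, 68, 68, 68], reappears at step 23 — and no state repeats earlier — so the cycle the system enters has period 10.

Derivation:
t=0: [45, 28, 16, 109, 6, 110, 115, 143, 68]
t=1: [42, 49, 33, 32, 30, 28, 36, 43, 48]
t=2: [57, 54, 49, 45, 42, 44, 49, 52, 58]
t=3: [72, 70, 65, 62, 60, 61, 65, 69, 72]
t=4: [92, 90, 87, 84, 82, 84, 86, 90, 92]
t=5: [71, 73, 75, 78, 79, 78, 76, 73, 71]
t=6: [93, 92, 90, 89, 88, 89, 90, 92, 93]
t=7: [69, 69, 71, 72, 72, 72, 71, 69, 69]
t=8: [92, 93, 94, 94, 95, 94, 94, 93, 92]
t=9: [68, 67, 66, 66, 65, 66, 66, 67, 68]
t=10: [89, 89, 88, 87, 87, 87, 88, 89, 89]
t=11: [73, 73, 74, 75, 75, 75, 74, 73, 73]
t=12: [93, 93, 93, 92, 92, 92, 93, 93, 93]
t=13: [68, 68, 68, 68, 68, 68, 68, 68, 68]
t=14: [90, 90, 90, 90, 90, 90, 90, 90, 90]
t=15: [72, 72, 72, 72, 72, 72, 72, 72, 72]
t=16: [96, 96, 96, 96, 96, 96, 96, 96, 96]
t=17: [64, 64, 64, 64, 64, 64, 64, 64, 64]
t=18: [85, 85, 85, 85, 85, 85, 85, 85, 85]
t=19: [78, 78, 78, 78, 78, 78, 78, 78, 78]
t=20: [88, 88, 88, 88, 88, 88, 88, 88, 88]
t=21: [74, 74, 74, 74, 74, 74, 74, 74, 74]
t=22: [93, 93, 93, 93, 93, 93, 93, 93, 93]
t=23: [68, 68, 68, 68, 68, 68, 68, 68, 68]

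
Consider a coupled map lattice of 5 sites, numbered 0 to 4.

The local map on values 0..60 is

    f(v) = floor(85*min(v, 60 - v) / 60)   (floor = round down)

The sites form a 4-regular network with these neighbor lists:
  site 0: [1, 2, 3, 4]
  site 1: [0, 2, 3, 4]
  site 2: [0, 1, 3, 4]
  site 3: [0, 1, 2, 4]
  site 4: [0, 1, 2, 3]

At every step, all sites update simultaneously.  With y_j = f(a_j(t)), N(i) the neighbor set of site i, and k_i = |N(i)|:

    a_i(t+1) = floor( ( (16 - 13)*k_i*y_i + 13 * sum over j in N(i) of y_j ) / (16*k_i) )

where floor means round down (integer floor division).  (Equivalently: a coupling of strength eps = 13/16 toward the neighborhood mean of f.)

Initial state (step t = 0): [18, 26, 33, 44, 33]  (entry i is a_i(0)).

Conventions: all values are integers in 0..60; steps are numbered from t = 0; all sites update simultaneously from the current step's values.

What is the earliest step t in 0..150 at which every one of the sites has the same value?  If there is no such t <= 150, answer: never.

Answer: 1
Key observation: Synchronization is absorbing here: once all sites are equal they stay equal, and step 1 is the first all-equal step.

Derivation:
t=0: [18, 26, 33, 44, 33]  (not all equal)
t=1: [31, 31, 31, 31, 31]  (all equal)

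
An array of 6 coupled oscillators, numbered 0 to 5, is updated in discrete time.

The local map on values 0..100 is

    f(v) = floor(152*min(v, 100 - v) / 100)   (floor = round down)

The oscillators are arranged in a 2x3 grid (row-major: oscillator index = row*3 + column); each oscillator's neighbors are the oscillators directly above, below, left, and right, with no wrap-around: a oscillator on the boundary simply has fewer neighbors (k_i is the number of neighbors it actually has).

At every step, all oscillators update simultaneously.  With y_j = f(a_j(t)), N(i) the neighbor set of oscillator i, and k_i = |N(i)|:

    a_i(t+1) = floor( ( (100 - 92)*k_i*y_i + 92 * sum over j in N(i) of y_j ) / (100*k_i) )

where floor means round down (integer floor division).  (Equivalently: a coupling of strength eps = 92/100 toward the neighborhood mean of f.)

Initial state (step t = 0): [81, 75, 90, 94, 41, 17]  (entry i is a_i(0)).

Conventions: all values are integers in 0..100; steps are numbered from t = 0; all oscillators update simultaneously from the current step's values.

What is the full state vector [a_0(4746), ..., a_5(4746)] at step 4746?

Simulating step by step:
t=0: [81, 75, 90, 94, 41, 17]
t=1: [23, 35, 30, 42, 27, 37]
t=2: [56, 41, 53, 39, 56, 44]
t=3: [60, 67, 64, 65, 62, 68]
t=4: [52, 56, 49, 58, 50, 54]
t=5: [65, 73, 68, 73, 66, 74]
t=6: [41, 49, 40, 51, 41, 48]
t=7: [73, 62, 71, 62, 72, 61]
t=8: [55, 43, 56, 42, 56, 44]
t=9: [64, 66, 65, 66, 64, 66]
t=10: [51, 53, 51, 53, 51, 53]
t=11: [71, 73, 71, 73, 71, 73]
t=12: [41, 43, 41, 43, 41, 43]
t=13: [64, 62, 64, 62, 64, 62]
t=14: [56, 54, 56, 54, 56, 54]
t=15: [68, 66, 68, 66, 68, 66]
t=16: [50, 48, 50, 48, 50, 48]
t=17: [72, 75, 72, 75, 72, 75]
t=18: [38, 41, 38, 41, 38, 41]
t=19: [61, 57, 61, 57, 61, 57]
t=20: [64, 59, 64, 59, 64, 59]
t=21: [61, 54, 61, 54, 61, 54]
t=22: [68, 59, 68, 59, 68, 59]
t=23: [60, 49, 60, 49, 60, 49]
t=24: [72, 61, 72, 61, 72, 61]
t=25: [57, 43, 57, 43, 57, 43]
t=26: [65, 65, 65, 65, 65, 65]
t=27: [53, 53, 53, 53, 53, 53]
t=28: [71, 71, 71, 71, 71, 71]
t=29: [44, 44, 44, 44, 44, 44]
t=30: [66, 66, 66, 66, 66, 66]
t=31: [51, 51, 51, 51, 51, 51]
t=32: [74, 74, 74, 74, 74, 74]
t=33: [39, 39, 39, 39, 39, 39]
t=34: [59, 59, 59, 59, 59, 59]
t=35: [62, 62, 62, 62, 62, 62]
t=36: [57, 57, 57, 57, 57, 57]
t=37: [65, 65, 65, 65, 65, 65]

Answer: [53, 53, 53, 53, 53, 53]
Key observation: The state at step 26, [65, 65, 65, 65, 65, 65], reappears at step 37: the system is in a cycle of period 11 from step 26 on.  Therefore the state at step 4746 equals the state at step 26 + ((4746 - 26) mod 11) = 27, which is [53, 53, 53, 53, 53, 53].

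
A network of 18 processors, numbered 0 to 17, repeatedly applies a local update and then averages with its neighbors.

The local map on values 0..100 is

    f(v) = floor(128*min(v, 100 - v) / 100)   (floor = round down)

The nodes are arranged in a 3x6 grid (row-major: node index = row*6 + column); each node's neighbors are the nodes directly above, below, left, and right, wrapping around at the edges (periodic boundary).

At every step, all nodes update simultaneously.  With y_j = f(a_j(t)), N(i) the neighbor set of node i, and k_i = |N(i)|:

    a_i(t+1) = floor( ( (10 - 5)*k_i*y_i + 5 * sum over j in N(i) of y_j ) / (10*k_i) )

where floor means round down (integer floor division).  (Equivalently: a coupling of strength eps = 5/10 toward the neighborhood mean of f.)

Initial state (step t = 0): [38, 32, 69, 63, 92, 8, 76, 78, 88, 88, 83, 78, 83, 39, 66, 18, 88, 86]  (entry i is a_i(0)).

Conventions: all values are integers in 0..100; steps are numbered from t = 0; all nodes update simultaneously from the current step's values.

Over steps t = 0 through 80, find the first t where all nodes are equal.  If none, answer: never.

Simulating step by step:
t=0: [38, 32, 69, 63, 92, 8, 76, 78, 88, 88, 83, 78, 83, 39, 66, 18, 88, 86]  (not all equal)
t=1: [36, 40, 37, 34, 16, 17, 30, 30, 23, 20, 19, 23, 28, 41, 37, 26, 16, 17]  (not all equal)
t=2: [41, 48, 44, 37, 23, 25, 37, 40, 34, 28, 23, 27, 37, 47, 43, 33, 22, 23]  (not all equal)
t=3: [49, 57, 53, 43, 31, 34, 46, 51, 46, 37, 30, 34, 47, 56, 52, 41, 30, 32]  (not all equal)
t=4: [58, 57, 58, 52, 41, 44, 57, 59, 57, 48, 39, 43, 57, 57, 58, 51, 40, 43]  (not all equal)
t=5: [54, 54, 54, 59, 53, 54, 54, 53, 54, 58, 51, 54, 54, 54, 54, 59, 52, 54]  (not all equal)
t=6: [58, 58, 57, 53, 59, 58, 58, 59, 57, 54, 60, 58, 58, 58, 57, 54, 59, 58]  (not all equal)
t=7: [53, 53, 55, 57, 53, 52, 52, 52, 55, 57, 52, 52, 53, 53, 55, 57, 52, 52]  (not all equal)
t=8: [60, 59, 57, 55, 59, 60, 60, 60, 57, 56, 60, 61, 60, 59, 57, 56, 60, 60]  (not all equal)
t=9: [51, 52, 54, 55, 52, 50, 50, 51, 54, 55, 51, 50, 51, 52, 54, 55, 51, 50]  (not all equal)
t=10: [62, 60, 58, 57, 61, 63, 63, 61, 58, 57, 61, 63, 62, 60, 58, 57, 61, 63]  (not all equal)
t=11: [48, 50, 53, 54, 49, 47, 47, 49, 52, 54, 49, 47, 48, 50, 53, 54, 49, 47]  (not all equal)
t=12: [61, 62, 60, 58, 61, 60, 60, 62, 60, 58, 61, 60, 61, 62, 60, 58, 61, 60]  (not all equal)
t=13: [49, 48, 50, 52, 49, 50, 50, 48, 50, 52, 49, 50, 49, 48, 50, 52, 49, 50]  (not all equal)
t=14: [62, 61, 63, 61, 62, 63, 63, 61, 63, 61, 62, 63, 62, 61, 63, 61, 62, 63]  (not all equal)
t=15: [47, 48, 47, 48, 48, 47, 47, 48, 47, 48, 48, 47, 47, 48, 47, 48, 48, 47]  (not all equal)
t=16: [60, 60, 60, 60, 60, 60, 60, 60, 60, 60, 60, 60, 60, 60, 60, 60, 60, 60]  (all equal)

Answer: 16
Key observation: Synchronization is absorbing here: once all nodes are equal they stay equal, and step 16 is the first all-equal step.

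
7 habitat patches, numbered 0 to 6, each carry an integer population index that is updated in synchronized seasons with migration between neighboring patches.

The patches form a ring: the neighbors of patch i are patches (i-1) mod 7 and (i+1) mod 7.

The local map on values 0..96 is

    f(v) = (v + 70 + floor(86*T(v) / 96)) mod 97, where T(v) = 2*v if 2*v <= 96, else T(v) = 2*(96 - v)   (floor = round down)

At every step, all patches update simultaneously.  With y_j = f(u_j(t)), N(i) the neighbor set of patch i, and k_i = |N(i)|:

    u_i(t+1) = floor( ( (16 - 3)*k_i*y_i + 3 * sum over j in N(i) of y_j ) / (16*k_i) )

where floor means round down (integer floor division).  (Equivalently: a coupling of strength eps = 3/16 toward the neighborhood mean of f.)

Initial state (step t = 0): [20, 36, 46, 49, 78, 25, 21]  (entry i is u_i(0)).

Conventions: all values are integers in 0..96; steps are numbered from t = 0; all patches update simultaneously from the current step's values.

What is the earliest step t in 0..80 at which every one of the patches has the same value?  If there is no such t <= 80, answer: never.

Simulating step by step:
t=0: [20, 36, 46, 49, 78, 25, 21]  (not all equal)
t=1: [32, 62, 10, 15, 72, 44, 31]  (not all equal)
t=2: [64, 83, 10, 19, 81, 90, 62]  (not all equal)
t=3: [92, 73, 9, 28, 74, 75, 92]  (not all equal)
t=4: [73, 86, 90, 58, 82, 83, 73]  (not all equal)
t=5: [85, 76, 66, 15, 72, 79, 86]  (not all equal)
t=6: [77, 84, 83, 28, 80, 82, 76]  (not all equal)
t=7: [83, 78, 76, 56, 78, 80, 83]  (not all equal)
t=8: [79, 82, 76, 18, 75, 81, 79]  (not all equal)
t=9: [81, 80, 77, 34, 78, 80, 81]  (not all equal)
t=10: [80, 81, 82, 70, 81, 81, 80]  (not all equal)
t=11: [80, 80, 80, 87, 80, 80, 80]  (not all equal)
t=12: [81, 81, 80, 76, 80, 81, 81]  (not all equal)
t=13: [80, 80, 81, 83, 81, 80, 80]  (not all equal)
t=14: [81, 80, 80, 79, 80, 80, 81]  (not all equal)
t=15: [80, 80, 81, 81, 81, 80, 80]  (not all equal)
t=16: [81, 80, 80, 80, 80, 80, 81]  (not all equal)
t=17: [80, 80, 81, 81, 81, 80, 80]  (not all equal)

Answer: never
Key observation: The state at step 15 reappears at step 17 — the system is in a cycle of period 2 from step 15 on.  No step 0..17 is synchronized, and the cycle repeats forever, so no step up to 80 (or ever) has all patches equal.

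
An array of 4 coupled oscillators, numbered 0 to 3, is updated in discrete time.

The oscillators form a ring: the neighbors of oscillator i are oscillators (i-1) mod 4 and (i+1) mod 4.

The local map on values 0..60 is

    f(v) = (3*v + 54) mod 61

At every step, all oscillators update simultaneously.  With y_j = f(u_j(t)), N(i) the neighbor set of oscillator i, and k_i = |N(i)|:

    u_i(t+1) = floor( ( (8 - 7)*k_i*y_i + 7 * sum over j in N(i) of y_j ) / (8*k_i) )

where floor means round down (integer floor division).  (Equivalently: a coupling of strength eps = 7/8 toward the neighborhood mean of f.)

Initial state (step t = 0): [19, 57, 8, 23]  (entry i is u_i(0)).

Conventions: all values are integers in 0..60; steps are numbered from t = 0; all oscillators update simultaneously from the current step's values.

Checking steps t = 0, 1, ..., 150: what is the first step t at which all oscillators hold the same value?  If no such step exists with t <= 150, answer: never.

Simulating step by step:
t=0: [19, 57, 8, 23]  (not all equal)
t=1: [25, 34, 20, 29]  (not all equal)
t=2: [24, 30, 29, 28]  (not all equal)
t=3: [17, 12, 19, 12]  (not all equal)
t=4: [30, 44, 31, 44]  (not all equal)
t=5: [5, 20, 5, 20]  (not all equal)
t=6: [47, 13, 47, 13]  (not all equal)
t=7: [29, 14, 29, 14]  (not all equal)
t=8: [33, 21, 33, 21]  (not all equal)
t=9: [52, 34, 52, 34]  (not all equal)
t=10: [33, 27, 33, 27]  (not all equal)
t=11: [15, 28, 15, 28]  (not all equal)
t=12: [18, 35, 18, 35]  (not all equal)
t=13: [38, 45, 38, 45]  (not all equal)
t=14: [11, 41, 11, 41]  (not all equal)
t=15: [51, 29, 51, 29]  (not all equal)
t=16: [19, 23, 19, 23]  (not all equal)
t=17: [7, 43, 7, 43]  (not all equal)
t=18: [1, 12, 1, 12]  (not all equal)
t=19: [32, 53, 32, 53]  (not all equal)
t=20: [29, 28, 29, 28]  (not all equal)
t=21: [16, 18, 16, 18]  (not all equal)
t=22: [46, 41, 46, 41]  (not all equal)
t=23: [49, 14, 49, 14]  (not all equal)
t=24: [32, 20, 32, 20]  (not all equal)
t=25: [49, 31, 49, 31]  (not all equal)
t=26: [24, 18, 24, 18]  (not all equal)
t=27: [41, 9, 41, 9]  (not all equal)
t=28: [24, 50, 24, 50]  (not all equal)
t=29: [18, 6, 18, 6]  (not all equal)
t=30: [15, 42, 15, 42]  (not all equal)
t=31: [55, 40, 55, 40]  (not all equal)
t=32: [50, 38, 50, 38]  (not all equal)
t=33: [42, 24, 42, 24]  (not all equal)
t=34: [10, 51, 10, 51]  (not all equal)
t=35: [23, 23, 23, 23]  (all equal)

Answer: 35
Key observation: Synchronization is absorbing here: once all oscillators are equal they stay equal, and step 35 is the first all-equal step.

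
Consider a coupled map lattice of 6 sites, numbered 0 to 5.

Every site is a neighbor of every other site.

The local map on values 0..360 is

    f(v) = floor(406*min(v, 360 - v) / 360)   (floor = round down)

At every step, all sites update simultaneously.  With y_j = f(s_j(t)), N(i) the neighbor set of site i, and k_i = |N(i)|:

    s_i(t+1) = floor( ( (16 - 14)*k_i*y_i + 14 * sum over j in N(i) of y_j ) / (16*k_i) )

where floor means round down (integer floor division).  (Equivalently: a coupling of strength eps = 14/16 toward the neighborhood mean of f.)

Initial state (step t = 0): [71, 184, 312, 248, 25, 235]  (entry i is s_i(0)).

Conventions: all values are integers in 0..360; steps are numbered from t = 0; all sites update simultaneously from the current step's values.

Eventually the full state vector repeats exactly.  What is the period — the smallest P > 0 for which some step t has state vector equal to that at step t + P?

Answer: 2
Key observation: The state at step 15, [201, 201, 201, 201, 201, 201], reappears at step 17 — and no state repeats earlier — so the cycle the system enters has period 2.

Derivation:
t=0: [71, 184, 312, 248, 25, 235]
t=1: [105, 99, 106, 103, 108, 102]
t=2: [116, 116, 116, 116, 116, 116]
t=3: [130, 130, 130, 130, 130, 130]
t=4: [146, 146, 146, 146, 146, 146]
t=5: [164, 164, 164, 164, 164, 164]
t=6: [184, 184, 184, 184, 184, 184]
t=7: [198, 198, 198, 198, 198, 198]
t=8: [182, 182, 182, 182, 182, 182]
t=9: [200, 200, 200, 200, 200, 200]
t=10: [180, 180, 180, 180, 180, 180]
t=11: [203, 203, 203, 203, 203, 203]
t=12: [177, 177, 177, 177, 177, 177]
t=13: [199, 199, 199, 199, 199, 199]
t=14: [181, 181, 181, 181, 181, 181]
t=15: [201, 201, 201, 201, 201, 201]
t=16: [179, 179, 179, 179, 179, 179]
t=17: [201, 201, 201, 201, 201, 201]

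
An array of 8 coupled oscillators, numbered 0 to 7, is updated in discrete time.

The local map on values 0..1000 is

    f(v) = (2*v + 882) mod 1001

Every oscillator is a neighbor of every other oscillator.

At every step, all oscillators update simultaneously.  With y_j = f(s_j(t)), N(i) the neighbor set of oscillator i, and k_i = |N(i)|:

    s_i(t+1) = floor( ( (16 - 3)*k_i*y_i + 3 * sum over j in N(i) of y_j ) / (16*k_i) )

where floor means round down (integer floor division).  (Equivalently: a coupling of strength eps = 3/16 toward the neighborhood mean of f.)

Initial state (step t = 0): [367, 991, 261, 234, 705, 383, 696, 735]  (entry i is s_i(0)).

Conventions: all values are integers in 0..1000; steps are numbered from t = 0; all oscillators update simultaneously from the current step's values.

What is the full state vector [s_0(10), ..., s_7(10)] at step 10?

Answer: [367, 308, 807, 344, 447, 517, 325, 426]

Derivation:
t=0: [367, 991, 261, 234, 705, 383, 696, 735]
t=1: [584, 778, 418, 375, 329, 609, 315, 376]
t=2: [134, 439, 660, 592, 520, 173, 498, 594]
t=3: [204, 683, 244, 137, 811, 265, 776, 140]
t=4: [295, 261, 358, 190, 463, 391, 408, 195]
t=5: [481, 428, 580, 316, 745, 632, 659, 324]
t=6: [752, 669, 121, 493, 381, 203, 245, 506]
t=7: [403, 272, 198, 782, 606, 326, 392, 803]
t=8: [636, 430, 314, 445, 168, 515, 619, 478]
t=9: [233, 696, 513, 719, 284, 829, 206, 771]
t=10: [367, 308, 807, 344, 447, 517, 325, 426]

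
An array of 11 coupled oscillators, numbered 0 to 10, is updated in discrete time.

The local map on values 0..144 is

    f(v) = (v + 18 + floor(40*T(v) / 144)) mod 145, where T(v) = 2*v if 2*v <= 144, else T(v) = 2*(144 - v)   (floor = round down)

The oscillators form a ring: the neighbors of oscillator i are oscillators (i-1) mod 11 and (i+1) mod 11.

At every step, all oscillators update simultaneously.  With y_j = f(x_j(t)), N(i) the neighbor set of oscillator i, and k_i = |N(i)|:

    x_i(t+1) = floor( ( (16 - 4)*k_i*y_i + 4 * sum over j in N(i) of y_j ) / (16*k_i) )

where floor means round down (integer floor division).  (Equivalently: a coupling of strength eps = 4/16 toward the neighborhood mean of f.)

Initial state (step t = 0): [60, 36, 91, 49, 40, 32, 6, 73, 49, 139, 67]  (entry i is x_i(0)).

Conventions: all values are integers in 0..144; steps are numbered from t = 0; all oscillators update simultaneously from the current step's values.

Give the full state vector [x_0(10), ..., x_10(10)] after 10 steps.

Simulating step by step:
t=0: [60, 36, 91, 49, 40, 32, 6, 73, 49, 139, 67]
t=1: [107, 86, 124, 97, 80, 63, 44, 112, 88, 37, 107]
t=2: [17, 103, 40, 123, 131, 114, 79, 29, 112, 73, 9]
t=3: [54, 122, 78, 16, 9, 20, 108, 64, 25, 101, 45]
t=4: [88, 34, 105, 52, 35, 40, 21, 94, 74, 124, 96]
t=5: [129, 87, 129, 100, 76, 75, 64, 126, 115, 39, 123]
t=6: [25, 104, 42, 124, 132, 129, 105, 21, 13, 59, 16]
t=7: [65, 125, 81, 17, 10, 26, 115, 60, 48, 91, 52]
t=8: [102, 37, 107, 53, 37, 48, 24, 95, 100, 127, 105]
t=9: [134, 74, 21, 84, 80, 85, 70, 129, 125, 42, 127]
t=10: [26, 105, 70, 124, 133, 133, 112, 24, 17, 64, 18]

Answer: [26, 105, 70, 124, 133, 133, 112, 24, 17, 64, 18]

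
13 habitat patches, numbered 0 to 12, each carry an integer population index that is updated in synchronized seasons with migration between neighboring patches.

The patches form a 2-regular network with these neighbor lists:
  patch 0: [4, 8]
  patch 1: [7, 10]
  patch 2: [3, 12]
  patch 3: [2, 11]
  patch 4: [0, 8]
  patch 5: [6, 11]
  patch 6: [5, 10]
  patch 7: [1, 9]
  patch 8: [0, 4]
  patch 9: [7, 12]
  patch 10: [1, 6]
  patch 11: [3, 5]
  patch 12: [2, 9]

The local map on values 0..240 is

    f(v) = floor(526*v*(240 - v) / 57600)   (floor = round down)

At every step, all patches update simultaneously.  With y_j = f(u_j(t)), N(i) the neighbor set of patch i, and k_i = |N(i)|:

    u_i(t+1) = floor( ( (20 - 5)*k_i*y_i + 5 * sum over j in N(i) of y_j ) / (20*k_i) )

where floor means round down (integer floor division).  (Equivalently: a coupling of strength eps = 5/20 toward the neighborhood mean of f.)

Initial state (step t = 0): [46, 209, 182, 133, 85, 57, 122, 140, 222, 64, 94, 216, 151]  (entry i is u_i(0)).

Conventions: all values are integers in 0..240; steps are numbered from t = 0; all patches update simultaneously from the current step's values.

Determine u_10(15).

Simulating step by step:
t=0: [46, 209, 182, 133, 85, 57, 122, 140, 222, 64, 94, 216, 151]
t=1: [80, 75, 103, 114, 104, 93, 125, 115, 52, 107, 117, 63, 116]
t=2: [114, 117, 128, 126, 122, 122, 130, 128, 97, 129, 128, 107, 130]
t=3: [130, 130, 130, 130, 130, 130, 130, 130, 127, 130, 130, 129, 130]
t=4: [130, 130, 130, 130, 130, 130, 130, 130, 130, 130, 130, 130, 130]
t=5: [130, 130, 130, 130, 130, 130, 130, 130, 130, 130, 130, 130, 130]
t=6: [130, 130, 130, 130, 130, 130, 130, 130, 130, 130, 130, 130, 130]
t=7: [130, 130, 130, 130, 130, 130, 130, 130, 130, 130, 130, 130, 130]
t=8: [130, 130, 130, 130, 130, 130, 130, 130, 130, 130, 130, 130, 130]
t=9: [130, 130, 130, 130, 130, 130, 130, 130, 130, 130, 130, 130, 130]
t=10: [130, 130, 130, 130, 130, 130, 130, 130, 130, 130, 130, 130, 130]
t=11: [130, 130, 130, 130, 130, 130, 130, 130, 130, 130, 130, 130, 130]
t=12: [130, 130, 130, 130, 130, 130, 130, 130, 130, 130, 130, 130, 130]
t=13: [130, 130, 130, 130, 130, 130, 130, 130, 130, 130, 130, 130, 130]
t=14: [130, 130, 130, 130, 130, 130, 130, 130, 130, 130, 130, 130, 130]
t=15: [130, 130, 130, 130, 130, 130, 130, 130, 130, 130, 130, 130, 130]

Answer: u_10(15) = 130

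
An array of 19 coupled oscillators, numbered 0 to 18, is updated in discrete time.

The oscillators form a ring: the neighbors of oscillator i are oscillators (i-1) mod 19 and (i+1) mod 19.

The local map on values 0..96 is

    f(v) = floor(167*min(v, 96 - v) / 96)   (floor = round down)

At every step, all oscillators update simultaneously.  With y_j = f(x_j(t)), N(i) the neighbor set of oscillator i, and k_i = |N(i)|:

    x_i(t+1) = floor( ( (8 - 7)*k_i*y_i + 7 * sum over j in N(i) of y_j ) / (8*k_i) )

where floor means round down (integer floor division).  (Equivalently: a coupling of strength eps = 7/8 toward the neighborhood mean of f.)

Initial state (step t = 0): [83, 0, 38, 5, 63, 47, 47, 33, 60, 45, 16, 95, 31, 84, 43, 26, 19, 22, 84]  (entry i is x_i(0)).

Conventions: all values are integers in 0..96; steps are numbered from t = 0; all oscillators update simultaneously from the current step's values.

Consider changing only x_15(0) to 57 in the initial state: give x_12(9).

Answer: x_12(9) = 62
Key observation: This trace re-runs the system from the modified initial state.

Derivation:
t=0: [83, 0, 38, 5, 63, 47, 47, 33, 60, 45, 16, 95, 31, 84, 43, 57, 19, 22, 84]
t=1: [11, 38, 11, 54, 46, 70, 70, 69, 66, 48, 37, 35, 15, 58, 47, 55, 50, 27, 28]
t=2: [52, 24, 63, 52, 61, 60, 45, 48, 62, 61, 70, 46, 58, 55, 70, 79, 61, 61, 34]
t=3: [53, 63, 58, 60, 67, 68, 73, 70, 69, 53, 66, 58, 74, 57, 49, 49, 46, 59, 66]
t=4: [56, 68, 60, 58, 54, 45, 45, 43, 57, 52, 67, 47, 62, 60, 74, 80, 73, 65, 66]
t=5: [52, 63, 57, 67, 72, 75, 76, 72, 74, 60, 74, 57, 69, 50, 43, 37, 40, 46, 59]
t=6: [62, 69, 55, 53, 42, 37, 37, 36, 49, 41, 61, 45, 70, 62, 72, 70, 71, 68, 76]
t=7: [42, 62, 61, 72, 69, 67, 63, 71, 68, 70, 72, 55, 65, 45, 50, 42, 46, 39, 51]
t=8: [69, 65, 51, 51, 45, 51, 47, 51, 44, 44, 55, 50, 71, 67, 76, 79, 71, 77, 71]
t=9: [47, 60, 67, 78, 78, 79, 78, 78, 76, 73, 77, 59, 62, 39, 38, 37, 32, 41, 39]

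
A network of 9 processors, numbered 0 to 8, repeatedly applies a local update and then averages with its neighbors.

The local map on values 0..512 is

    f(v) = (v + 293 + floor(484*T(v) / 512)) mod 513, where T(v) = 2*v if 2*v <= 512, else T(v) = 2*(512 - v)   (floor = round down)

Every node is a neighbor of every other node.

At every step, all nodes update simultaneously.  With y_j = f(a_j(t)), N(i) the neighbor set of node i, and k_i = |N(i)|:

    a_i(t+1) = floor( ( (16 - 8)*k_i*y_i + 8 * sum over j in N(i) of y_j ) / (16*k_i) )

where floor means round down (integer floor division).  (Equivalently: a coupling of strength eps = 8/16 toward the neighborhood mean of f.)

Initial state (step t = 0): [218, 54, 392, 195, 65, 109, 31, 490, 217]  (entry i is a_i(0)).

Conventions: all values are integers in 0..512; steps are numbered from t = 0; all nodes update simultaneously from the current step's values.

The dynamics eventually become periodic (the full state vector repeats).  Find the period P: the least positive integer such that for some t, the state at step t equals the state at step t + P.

Simulating step by step:
t=0: [218, 54, 392, 195, 65, 109, 31, 490, 217]
t=1: [384, 401, 378, 354, 414, 246, 371, 340, 382]
t=2: [413, 406, 415, 425, 401, 450, 418, 430, 414]
t=3: [376, 379, 375, 372, 381, 362, 374, 370, 376]
t=4: [413, 412, 414, 415, 411, 419, 414, 416, 413]
t=5: [379, 379, 378, 378, 379, 376, 378, 378, 379]
t=6: [410, 410, 410, 410, 410, 411, 410, 410, 410]
t=7: [381, 381, 381, 381, 381, 381, 381, 381, 381]
t=8: [408, 408, 408, 408, 408, 408, 408, 408, 408]
t=9: [384, 384, 384, 384, 384, 384, 384, 384, 384]
t=10: [406, 406, 406, 406, 406, 406, 406, 406, 406]
t=11: [386, 386, 386, 386, 386, 386, 386, 386, 386]
t=12: [404, 404, 404, 404, 404, 404, 404, 404, 404]
t=13: [388, 388, 388, 388, 388, 388, 388, 388, 388]
t=14: [402, 402, 402, 402, 402, 402, 402, 402, 402]
t=15: [389, 389, 389, 389, 389, 389, 389, 389, 389]
t=16: [401, 401, 401, 401, 401, 401, 401, 401, 401]
t=17: [390, 390, 390, 390, 390, 390, 390, 390, 390]
t=18: [400, 400, 400, 400, 400, 400, 400, 400, 400]
t=19: [391, 391, 391, 391, 391, 391, 391, 391, 391]
t=20: [399, 399, 399, 399, 399, 399, 399, 399, 399]
t=21: [392, 392, 392, 392, 392, 392, 392, 392, 392]
t=22: [398, 398, 398, 398, 398, 398, 398, 398, 398]
t=23: [393, 393, 393, 393, 393, 393, 393, 393, 393]
t=24: [397, 397, 397, 397, 397, 397, 397, 397, 397]
t=25: [394, 394, 394, 394, 394, 394, 394, 394, 394]
t=26: [397, 397, 397, 397, 397, 397, 397, 397, 397]

Answer: 2
Key observation: The state at step 24, [397, 397, 397, 397, 397, 397, 397, 397, 397], reappears at step 26 — and no state repeats earlier — so the cycle the system enters has period 2.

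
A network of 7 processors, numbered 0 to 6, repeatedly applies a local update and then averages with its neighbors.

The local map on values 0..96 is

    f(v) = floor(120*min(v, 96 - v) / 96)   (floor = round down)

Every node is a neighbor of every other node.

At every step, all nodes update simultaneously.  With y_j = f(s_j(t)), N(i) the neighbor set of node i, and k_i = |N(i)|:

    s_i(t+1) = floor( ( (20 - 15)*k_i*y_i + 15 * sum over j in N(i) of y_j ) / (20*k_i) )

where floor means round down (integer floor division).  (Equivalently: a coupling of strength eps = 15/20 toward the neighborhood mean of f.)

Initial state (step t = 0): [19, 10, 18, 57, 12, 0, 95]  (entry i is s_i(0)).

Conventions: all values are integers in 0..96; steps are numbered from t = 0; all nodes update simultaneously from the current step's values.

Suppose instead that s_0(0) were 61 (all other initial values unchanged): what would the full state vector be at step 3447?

Answer: [48, 48, 48, 48, 48, 48, 48]
Key observation: The state at step 5, [45, 45, 45, 45, 45, 45, 45], reappears at step 11: the system is in a cycle of period 6 from step 5 on.  Therefore the state at step 3447 equals the state at step 5 + ((3447 - 5) mod 6) = 9, which is [48, 48, 48, 48, 48, 48, 48].

Derivation:
t=0: [61, 10, 18, 57, 12, 0, 95]
t=1: [23, 19, 20, 23, 19, 17, 17]
t=2: [24, 24, 24, 24, 24, 23, 23]
t=3: [29, 29, 29, 29, 29, 29, 29]
t=4: [36, 36, 36, 36, 36, 36, 36]
t=5: [45, 45, 45, 45, 45, 45, 45]
t=6: [56, 56, 56, 56, 56, 56, 56]
t=7: [50, 50, 50, 50, 50, 50, 50]
t=8: [57, 57, 57, 57, 57, 57, 57]
t=9: [48, 48, 48, 48, 48, 48, 48]
t=10: [60, 60, 60, 60, 60, 60, 60]
t=11: [45, 45, 45, 45, 45, 45, 45]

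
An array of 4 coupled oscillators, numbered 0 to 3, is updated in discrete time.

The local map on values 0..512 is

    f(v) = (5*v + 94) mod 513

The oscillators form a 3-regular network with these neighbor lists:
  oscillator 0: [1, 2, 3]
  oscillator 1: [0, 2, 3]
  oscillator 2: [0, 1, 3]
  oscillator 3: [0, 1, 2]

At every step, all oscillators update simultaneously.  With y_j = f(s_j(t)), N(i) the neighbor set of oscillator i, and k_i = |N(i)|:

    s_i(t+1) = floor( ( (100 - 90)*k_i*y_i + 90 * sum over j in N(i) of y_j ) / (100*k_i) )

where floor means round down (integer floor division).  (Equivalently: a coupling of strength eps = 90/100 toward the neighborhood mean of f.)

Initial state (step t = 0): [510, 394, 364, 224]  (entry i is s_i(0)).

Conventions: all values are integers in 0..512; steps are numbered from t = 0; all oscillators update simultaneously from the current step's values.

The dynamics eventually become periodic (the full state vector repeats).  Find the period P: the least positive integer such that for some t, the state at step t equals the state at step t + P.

Simulating step by step:
t=0: [510, 394, 364, 224]
t=1: [180, 193, 121, 158]
t=2: [225, 314, 284, 247]
t=3: [294, 307, 235, 272]
t=4: [230, 217, 187, 150]
t=5: [167, 180, 210, 145]
t=6: [313, 300, 372, 335]
t=7: [222, 235, 163, 200]
t=8: [229, 216, 186, 251]
t=9: [315, 328, 256, 293]
t=10: [181, 168, 138, 203]
t=11: [281, 294, 324, 361]
t=12: [215, 304, 274, 237]
t=13: [244, 257, 185, 222]
t=14: [339, 326, 296, 361]
t=15: [199, 212, 242, 177]
t=16: [267, 254, 224, 187]
t=17: [199, 212, 242, 279]
t=18: [267, 254, 224, 187]

Answer: 2
Key observation: The state at step 16, [267, 254, 224, 187], reappears at step 18 — and no state repeats earlier — so the cycle the system enters has period 2.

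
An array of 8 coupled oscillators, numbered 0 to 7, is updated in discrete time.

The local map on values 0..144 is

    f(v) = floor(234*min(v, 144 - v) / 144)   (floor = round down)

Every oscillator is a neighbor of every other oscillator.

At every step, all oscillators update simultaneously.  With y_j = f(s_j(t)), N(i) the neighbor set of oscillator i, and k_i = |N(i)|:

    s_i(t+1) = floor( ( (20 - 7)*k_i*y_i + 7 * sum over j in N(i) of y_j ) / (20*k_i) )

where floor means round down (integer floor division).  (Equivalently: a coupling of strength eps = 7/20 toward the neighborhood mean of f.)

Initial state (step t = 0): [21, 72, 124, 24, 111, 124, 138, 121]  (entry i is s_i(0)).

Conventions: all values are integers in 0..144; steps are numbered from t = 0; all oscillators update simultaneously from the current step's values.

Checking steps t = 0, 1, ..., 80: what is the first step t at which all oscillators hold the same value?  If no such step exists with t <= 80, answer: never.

Simulating step by step:
t=0: [21, 72, 124, 24, 111, 124, 138, 121]  (not all equal)
t=1: [38, 87, 36, 41, 49, 36, 23, 39]  (not all equal)
t=2: [62, 80, 60, 65, 73, 60, 47, 63]  (not all equal)
t=3: [99, 102, 98, 102, 108, 98, 85, 101]  (not all equal)
t=4: [72, 69, 73, 69, 63, 73, 85, 70]  (not all equal)
t=5: [114, 111, 113, 111, 105, 113, 101, 111]  (not all equal)
t=6: [50, 53, 51, 53, 59, 51, 63, 53]  (not all equal)
t=7: [83, 86, 84, 86, 92, 84, 96, 86]  (not all equal)
t=8: [96, 93, 95, 93, 87, 95, 83, 93]  (not all equal)
t=9: [80, 82, 81, 82, 88, 81, 93, 82]  (not all equal)
t=10: [101, 99, 100, 99, 93, 100, 88, 99]  (not all equal)
t=11: [71, 73, 72, 73, 79, 72, 84, 73]  (not all equal)
t=12: [113, 113, 115, 113, 107, 115, 103, 113]  (not all equal)
t=13: [51, 51, 49, 51, 57, 49, 60, 51]  (not all equal)
t=14: [82, 82, 81, 82, 88, 81, 91, 82]  (not all equal)
t=15: [99, 99, 100, 99, 93, 100, 90, 99]  (not all equal)
t=16: [73, 73, 72, 73, 79, 72, 82, 73]  (not all equal)
t=17: [113, 113, 115, 113, 107, 115, 104, 113]  (not all equal)
t=18: [50, 50, 49, 50, 56, 49, 59, 50]  (not all equal)
t=19: [82, 82, 80, 82, 88, 80, 90, 82]  (not all equal)
t=20: [99, 99, 101, 99, 93, 101, 91, 99]  (not all equal)
t=21: [73, 73, 71, 73, 79, 71, 81, 73]  (not all equal)
t=22: [113, 113, 113, 113, 107, 113, 106, 113]  (not all equal)
t=23: [51, 51, 51, 51, 57, 51, 57, 51]  (not all equal)
t=24: [83, 83, 83, 83, 89, 83, 89, 83]  (not all equal)
t=25: [98, 98, 98, 98, 92, 98, 92, 98]  (not all equal)
t=26: [75, 75, 75, 75, 81, 75, 81, 75]  (not all equal)
t=27: [111, 111, 111, 111, 105, 111, 105, 111]  (not all equal)
t=28: [54, 54, 54, 54, 60, 54, 60, 54]  (not all equal)
t=29: [88, 88, 88, 88, 94, 88, 94, 88]  (not all equal)
t=30: [90, 90, 90, 90, 84, 90, 84, 90]  (not all equal)
t=31: [88, 88, 88, 88, 94, 88, 94, 88]  (not all equal)

Answer: never
Key observation: The state at step 29 reappears at step 31 — the system is in a cycle of period 2 from step 29 on.  No step 0..31 is synchronized, and the cycle repeats forever, so no step up to 80 (or ever) has all oscillators equal.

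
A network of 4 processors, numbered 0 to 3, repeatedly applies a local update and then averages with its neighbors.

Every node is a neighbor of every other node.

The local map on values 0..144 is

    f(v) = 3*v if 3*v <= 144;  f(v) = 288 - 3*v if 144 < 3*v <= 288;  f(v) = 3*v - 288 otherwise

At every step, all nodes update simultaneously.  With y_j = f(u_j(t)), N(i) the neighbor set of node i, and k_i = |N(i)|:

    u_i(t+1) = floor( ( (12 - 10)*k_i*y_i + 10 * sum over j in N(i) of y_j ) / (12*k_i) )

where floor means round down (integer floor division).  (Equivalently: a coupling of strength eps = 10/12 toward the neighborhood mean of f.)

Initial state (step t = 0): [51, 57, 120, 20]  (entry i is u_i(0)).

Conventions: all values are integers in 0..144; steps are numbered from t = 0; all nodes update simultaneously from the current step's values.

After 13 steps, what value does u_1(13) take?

Simulating step by step:
t=0: [51, 57, 120, 20]
t=1: [91, 93, 98, 100]
t=2: [10, 10, 11, 10]
t=3: [30, 30, 30, 30]
t=4: [90, 90, 90, 90]
t=5: [18, 18, 18, 18]
t=6: [54, 54, 54, 54]
t=7: [126, 126, 126, 126]
t=8: [90, 90, 90, 90]
t=9: [18, 18, 18, 18]
t=10: [54, 54, 54, 54]
t=11: [126, 126, 126, 126]
t=12: [90, 90, 90, 90]
t=13: [18, 18, 18, 18]

Answer: u_1(13) = 18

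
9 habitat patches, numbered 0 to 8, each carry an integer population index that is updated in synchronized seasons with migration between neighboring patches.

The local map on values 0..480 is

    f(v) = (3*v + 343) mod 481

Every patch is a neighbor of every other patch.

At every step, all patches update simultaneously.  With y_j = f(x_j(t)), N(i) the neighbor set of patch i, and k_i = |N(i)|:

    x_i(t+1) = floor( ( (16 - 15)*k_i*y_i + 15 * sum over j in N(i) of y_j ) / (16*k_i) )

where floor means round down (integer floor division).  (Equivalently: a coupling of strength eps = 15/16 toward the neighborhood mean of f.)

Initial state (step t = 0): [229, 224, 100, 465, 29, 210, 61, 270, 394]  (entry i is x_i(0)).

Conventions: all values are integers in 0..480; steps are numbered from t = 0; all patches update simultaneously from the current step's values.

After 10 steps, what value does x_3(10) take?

Simulating step by step:
t=0: [229, 224, 100, 465, 29, 210, 61, 270, 394]
t=1: [152, 153, 147, 140, 133, 156, 154, 146, 152]
t=2: [305, 305, 306, 307, 308, 305, 305, 306, 305]
t=3: [298, 298, 298, 298, 297, 298, 298, 298, 298]
t=4: [274, 274, 274, 274, 274, 274, 274, 274, 274]
t=5: [203, 203, 203, 203, 203, 203, 203, 203, 203]
t=6: [471, 471, 471, 471, 471, 471, 471, 471, 471]
t=7: [313, 313, 313, 313, 313, 313, 313, 313, 313]
t=8: [320, 320, 320, 320, 320, 320, 320, 320, 320]
t=9: [341, 341, 341, 341, 341, 341, 341, 341, 341]
t=10: [404, 404, 404, 404, 404, 404, 404, 404, 404]

Answer: x_3(10) = 404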